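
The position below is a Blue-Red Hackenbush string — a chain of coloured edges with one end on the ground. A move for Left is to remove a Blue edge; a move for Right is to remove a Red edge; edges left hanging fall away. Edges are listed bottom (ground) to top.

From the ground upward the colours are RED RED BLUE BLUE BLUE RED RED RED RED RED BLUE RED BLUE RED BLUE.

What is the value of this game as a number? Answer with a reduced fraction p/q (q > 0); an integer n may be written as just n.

-10197/8192

R: Left {  }, Right { 0 } -> simplest -1
RR: Left {  }, Right { -1 0 } -> simplest -2
RRB: Left { -2 }, Right { -1 0 } -> simplest -3/2
RRBB: Left { -2 -3/2 }, Right { -1 0 } -> simplest -5/4
RRBBB: Left { -2 -3/2 -5/4 }, Right { -1 0 } -> simplest -9/8
RRBBBR: Left { -2 -3/2 -5/4 }, Right { -9/8 -1 0 } -> simplest -19/16
RRBBBRR: Left { -2 -3/2 -5/4 }, Right { -19/16 -9/8 -1 0 } -> simplest -39/32
RRBBBRRR: Left { -2 -3/2 -5/4 }, Right { -39/32 -19/16 -9/8 -1 0 } -> simplest -79/64
RRBBBRRRR: Left { -2 -3/2 -5/4 }, Right { -79/64 -39/32 -19/16 -9/8 -1 0 } -> simplest -159/128
RRBBBRRRRR: Left { -2 -3/2 -5/4 }, Right { -159/128 -79/64 -39/32 -19/16 -9/8 -1 0 } -> simplest -319/256
RRBBBRRRRRB: Left { -2 -3/2 -5/4 -319/256 }, Right { -159/128 -79/64 -39/32 -19/16 -9/8 -1 0 } -> simplest -637/512
RRBBBRRRRRBR: Left { -2 -3/2 -5/4 -319/256 }, Right { -637/512 -159/128 -79/64 -39/32 -19/16 -9/8 -1 0 } -> simplest -1275/1024
RRBBBRRRRRBRB: Left { -2 -3/2 -5/4 -319/256 -1275/1024 }, Right { -637/512 -159/128 -79/64 -39/32 -19/16 -9/8 -1 0 } -> simplest -2549/2048
RRBBBRRRRRBRBR: Left { -2 -3/2 -5/4 -319/256 -1275/1024 }, Right { -2549/2048 -637/512 -159/128 -79/64 -39/32 -19/16 -9/8 -1 0 } -> simplest -5099/4096
RRBBBRRRRRBRBRB: Left { -2 -3/2 -5/4 -319/256 -1275/1024 -5099/4096 }, Right { -2549/2048 -637/512 -159/128 -79/64 -39/32 -19/16 -9/8 -1 0 } -> simplest -10197/8192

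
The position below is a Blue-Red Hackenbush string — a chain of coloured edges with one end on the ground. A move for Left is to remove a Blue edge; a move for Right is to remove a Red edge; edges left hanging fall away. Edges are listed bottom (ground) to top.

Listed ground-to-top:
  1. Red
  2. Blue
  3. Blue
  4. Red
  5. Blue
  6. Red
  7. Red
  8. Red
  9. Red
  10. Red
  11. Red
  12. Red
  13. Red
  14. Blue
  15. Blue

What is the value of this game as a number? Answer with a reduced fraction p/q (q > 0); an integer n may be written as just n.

Prefix values for Red Blue Blue Red Blue Red Red Red Red Red Red Red Red Blue Blue via {L|R} + simplicity:
R: Left { — }, Right { 0 } -> simplest -1
RB: Left { -1 }, Right { 0 } -> simplest -1/2
RBB: Left { -1,-1/2 }, Right { 0 } -> simplest -1/4
RBBR: Left { -1,-1/2 }, Right { -1/4,0 } -> simplest -3/8
RBBRB: Left { -1,-1/2,-3/8 }, Right { -1/4,0 } -> simplest -5/16
RBBRBR: Left { -1,-1/2,-3/8 }, Right { -5/16,-1/4,0 } -> simplest -11/32
RBBRBRR: Left { -1,-1/2,-3/8 }, Right { -11/32,-5/16,-1/4,0 } -> simplest -23/64
RBBRBRRR: Left { -1,-1/2,-3/8 }, Right { -23/64,-11/32,-5/16,-1/4,0 } -> simplest -47/128
RBBRBRRRR: Left { -1,-1/2,-3/8 }, Right { -47/128,-23/64,-11/32,-5/16,-1/4,0 } -> simplest -95/256
RBBRBRRRRR: Left { -1,-1/2,-3/8 }, Right { -95/256,-47/128,-23/64,-11/32,-5/16,-1/4,0 } -> simplest -191/512
RBBRBRRRRRR: Left { -1,-1/2,-3/8 }, Right { -191/512,-95/256,-47/128,-23/64,-11/32,-5/16,-1/4,0 } -> simplest -383/1024
RBBRBRRRRRRR: Left { -1,-1/2,-3/8 }, Right { -383/1024,-191/512,-95/256,-47/128,-23/64,-11/32,-5/16,-1/4,0 } -> simplest -767/2048
RBBRBRRRRRRRR: Left { -1,-1/2,-3/8 }, Right { -767/2048,-383/1024,-191/512,-95/256,-47/128,-23/64,-11/32,-5/16,-1/4,0 } -> simplest -1535/4096
RBBRBRRRRRRRRB: Left { -1,-1/2,-3/8,-1535/4096 }, Right { -767/2048,-383/1024,-191/512,-95/256,-47/128,-23/64,-11/32,-5/16,-1/4,0 } -> simplest -3069/8192
RBBRBRRRRRRRRBB: Left { -1,-1/2,-3/8,-1535/4096,-3069/8192 }, Right { -767/2048,-383/1024,-191/512,-95/256,-47/128,-23/64,-11/32,-5/16,-1/4,0 } -> simplest -6137/16384

-6137/16384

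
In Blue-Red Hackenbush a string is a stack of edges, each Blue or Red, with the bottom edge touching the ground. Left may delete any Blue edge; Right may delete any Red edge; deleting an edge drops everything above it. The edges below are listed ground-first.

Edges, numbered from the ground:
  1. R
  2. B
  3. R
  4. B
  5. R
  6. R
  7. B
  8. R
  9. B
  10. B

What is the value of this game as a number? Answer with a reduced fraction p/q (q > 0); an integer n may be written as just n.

-361/512

edge 1 of 10 (R): { (no moves) | 0 } — -1
edge 2 of 10 (B): { -1 | 0 } — -1/2
edge 3 of 10 (R): { -1 | -1/2,0 } — -3/4
edge 4 of 10 (B): { -1,-3/4 | -1/2,0 } — -5/8
edge 5 of 10 (R): { -1,-3/4 | -5/8,-1/2,0 } — -11/16
edge 6 of 10 (R): { -1,-3/4 | -11/16,-5/8,-1/2,0 } — -23/32
edge 7 of 10 (B): { -1,-3/4,-23/32 | -11/16,-5/8,-1/2,0 } — -45/64
edge 8 of 10 (R): { -1,-3/4,-23/32 | -45/64,-11/16,-5/8,-1/2,0 } — -91/128
edge 9 of 10 (B): { -1,-3/4,-23/32,-91/128 | -45/64,-11/16,-5/8,-1/2,0 } — -181/256
edge 10 of 10 (B): { -1,-3/4,-23/32,-91/128,-181/256 | -45/64,-11/16,-5/8,-1/2,0 } — -361/512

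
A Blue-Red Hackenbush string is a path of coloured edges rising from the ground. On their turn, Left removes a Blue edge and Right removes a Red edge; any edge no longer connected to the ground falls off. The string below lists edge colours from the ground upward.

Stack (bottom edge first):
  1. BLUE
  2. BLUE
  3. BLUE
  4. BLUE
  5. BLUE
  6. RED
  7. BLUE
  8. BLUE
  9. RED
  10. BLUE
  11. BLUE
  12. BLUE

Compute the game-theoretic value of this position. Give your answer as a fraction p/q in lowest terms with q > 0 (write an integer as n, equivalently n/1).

v_1 [B]  L=[0]  R=[]  -> 1
v_2 [BB]  L=[0, 1]  R=[]  -> 2
v_3 [BBB]  L=[0, 1, 2]  R=[]  -> 3
v_4 [BBBB]  L=[0, 1, 2, 3]  R=[]  -> 4
v_5 [BBBBB]  L=[0, 1, 2, 3, 4]  R=[]  -> 5
v_6 [BBBBBR]  L=[0, 1, 2, 3, 4]  R=[5]  -> 9/2
v_7 [BBBBBRB]  L=[0, 1, 2, 3, 4, 9/2]  R=[5]  -> 19/4
v_8 [BBBBBRBB]  L=[0, 1, 2, 3, 4, 9/2, 19/4]  R=[5]  -> 39/8
v_9 [BBBBBRBBR]  L=[0, 1, 2, 3, 4, 9/2, 19/4]  R=[39/8, 5]  -> 77/16
v_10 [BBBBBRBBRB]  L=[0, 1, 2, 3, 4, 9/2, 19/4, 77/16]  R=[39/8, 5]  -> 155/32
v_11 [BBBBBRBBRBB]  L=[0, 1, 2, 3, 4, 9/2, 19/4, 77/16, 155/32]  R=[39/8, 5]  -> 311/64
v_12 [BBBBBRBBRBBB]  L=[0, 1, 2, 3, 4, 9/2, 19/4, 77/16, 155/32, 311/64]  R=[39/8, 5]  -> 623/128

623/128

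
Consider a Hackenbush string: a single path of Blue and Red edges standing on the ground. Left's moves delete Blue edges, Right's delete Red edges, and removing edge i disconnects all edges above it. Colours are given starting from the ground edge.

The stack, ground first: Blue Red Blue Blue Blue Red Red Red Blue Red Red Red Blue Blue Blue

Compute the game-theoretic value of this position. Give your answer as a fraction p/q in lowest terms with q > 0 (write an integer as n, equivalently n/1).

step 1: add Blue to get B; options L={ 0 } R={ · } = 1
step 2: add Red to get BR; options L={ 0 } R={ 1 } = 1/2
step 3: add Blue to get BRB; options L={ 0,1/2 } R={ 1 } = 3/4
step 4: add Blue to get BRBB; options L={ 0,1/2,3/4 } R={ 1 } = 7/8
step 5: add Blue to get BRBBB; options L={ 0,1/2,3/4,7/8 } R={ 1 } = 15/16
step 6: add Red to get BRBBBR; options L={ 0,1/2,3/4,7/8 } R={ 15/16,1 } = 29/32
step 7: add Red to get BRBBBRR; options L={ 0,1/2,3/4,7/8 } R={ 29/32,15/16,1 } = 57/64
step 8: add Red to get BRBBBRRR; options L={ 0,1/2,3/4,7/8 } R={ 57/64,29/32,15/16,1 } = 113/128
step 9: add Blue to get BRBBBRRRB; options L={ 0,1/2,3/4,7/8,113/128 } R={ 57/64,29/32,15/16,1 } = 227/256
step 10: add Red to get BRBBBRRRBR; options L={ 0,1/2,3/4,7/8,113/128 } R={ 227/256,57/64,29/32,15/16,1 } = 453/512
step 11: add Red to get BRBBBRRRBRR; options L={ 0,1/2,3/4,7/8,113/128 } R={ 453/512,227/256,57/64,29/32,15/16,1 } = 905/1024
step 12: add Red to get BRBBBRRRBRRR; options L={ 0,1/2,3/4,7/8,113/128 } R={ 905/1024,453/512,227/256,57/64,29/32,15/16,1 } = 1809/2048
step 13: add Blue to get BRBBBRRRBRRRB; options L={ 0,1/2,3/4,7/8,113/128,1809/2048 } R={ 905/1024,453/512,227/256,57/64,29/32,15/16,1 } = 3619/4096
step 14: add Blue to get BRBBBRRRBRRRBB; options L={ 0,1/2,3/4,7/8,113/128,1809/2048,3619/4096 } R={ 905/1024,453/512,227/256,57/64,29/32,15/16,1 } = 7239/8192
step 15: add Blue to get BRBBBRRRBRRRBBB; options L={ 0,1/2,3/4,7/8,113/128,1809/2048,3619/4096,7239/8192 } R={ 905/1024,453/512,227/256,57/64,29/32,15/16,1 } = 14479/16384

14479/16384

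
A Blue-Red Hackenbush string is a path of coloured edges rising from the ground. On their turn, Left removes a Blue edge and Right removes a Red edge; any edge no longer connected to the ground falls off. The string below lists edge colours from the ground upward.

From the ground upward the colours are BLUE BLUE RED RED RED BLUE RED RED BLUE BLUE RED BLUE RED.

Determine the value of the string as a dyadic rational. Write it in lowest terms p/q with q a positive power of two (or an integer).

edge 1 of 13 (BLUE): { 0 | ∅ } → 1
edge 2 of 13 (BLUE): { 0; 1 | ∅ } → 2
edge 3 of 13 (RED): { 0; 1 | 2 } → 3/2
edge 4 of 13 (RED): { 0; 1 | 3/2; 2 } → 5/4
edge 5 of 13 (RED): { 0; 1 | 5/4; 3/2; 2 } → 9/8
edge 6 of 13 (BLUE): { 0; 1; 9/8 | 5/4; 3/2; 2 } → 19/16
edge 7 of 13 (RED): { 0; 1; 9/8 | 19/16; 5/4; 3/2; 2 } → 37/32
edge 8 of 13 (RED): { 0; 1; 9/8 | 37/32; 19/16; 5/4; 3/2; 2 } → 73/64
edge 9 of 13 (BLUE): { 0; 1; 9/8; 73/64 | 37/32; 19/16; 5/4; 3/2; 2 } → 147/128
edge 10 of 13 (BLUE): { 0; 1; 9/8; 73/64; 147/128 | 37/32; 19/16; 5/4; 3/2; 2 } → 295/256
edge 11 of 13 (RED): { 0; 1; 9/8; 73/64; 147/128 | 295/256; 37/32; 19/16; 5/4; 3/2; 2 } → 589/512
edge 12 of 13 (BLUE): { 0; 1; 9/8; 73/64; 147/128; 589/512 | 295/256; 37/32; 19/16; 5/4; 3/2; 2 } → 1179/1024
edge 13 of 13 (RED): { 0; 1; 9/8; 73/64; 147/128; 589/512 | 1179/1024; 295/256; 37/32; 19/16; 5/4; 3/2; 2 } → 2357/2048

2357/2048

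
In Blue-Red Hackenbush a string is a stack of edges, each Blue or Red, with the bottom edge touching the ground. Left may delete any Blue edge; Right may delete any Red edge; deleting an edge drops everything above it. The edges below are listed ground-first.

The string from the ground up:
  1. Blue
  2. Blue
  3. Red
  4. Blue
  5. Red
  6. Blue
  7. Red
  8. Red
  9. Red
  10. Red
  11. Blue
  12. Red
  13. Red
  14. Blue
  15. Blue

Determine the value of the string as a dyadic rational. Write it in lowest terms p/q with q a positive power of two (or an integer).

Build g(s[:k]) for k = 1..15, string s = Blue Blue Red Blue Red Blue Red Red Red Red Blue Red Red Blue Blue.
B: Left { 0 }, Right { none } so simplest 1
BB: Left { 0, 1 }, Right { none } so simplest 2
BBR: Left { 0, 1 }, Right { 2 } so simplest 3/2
BBRB: Left { 0, 1, 3/2 }, Right { 2 } so simplest 7/4
BBRBR: Left { 0, 1, 3/2 }, Right { 7/4, 2 } so simplest 13/8
BBRBRB: Left { 0, 1, 3/2, 13/8 }, Right { 7/4, 2 } so simplest 27/16
BBRBRBR: Left { 0, 1, 3/2, 13/8 }, Right { 27/16, 7/4, 2 } so simplest 53/32
BBRBRBRR: Left { 0, 1, 3/2, 13/8 }, Right { 53/32, 27/16, 7/4, 2 } so simplest 105/64
BBRBRBRRR: Left { 0, 1, 3/2, 13/8 }, Right { 105/64, 53/32, 27/16, 7/4, 2 } so simplest 209/128
BBRBRBRRRR: Left { 0, 1, 3/2, 13/8 }, Right { 209/128, 105/64, 53/32, 27/16, 7/4, 2 } so simplest 417/256
BBRBRBRRRRB: Left { 0, 1, 3/2, 13/8, 417/256 }, Right { 209/128, 105/64, 53/32, 27/16, 7/4, 2 } so simplest 835/512
BBRBRBRRRRBR: Left { 0, 1, 3/2, 13/8, 417/256 }, Right { 835/512, 209/128, 105/64, 53/32, 27/16, 7/4, 2 } so simplest 1669/1024
BBRBRBRRRRBRR: Left { 0, 1, 3/2, 13/8, 417/256 }, Right { 1669/1024, 835/512, 209/128, 105/64, 53/32, 27/16, 7/4, 2 } so simplest 3337/2048
BBRBRBRRRRBRRB: Left { 0, 1, 3/2, 13/8, 417/256, 3337/2048 }, Right { 1669/1024, 835/512, 209/128, 105/64, 53/32, 27/16, 7/4, 2 } so simplest 6675/4096
BBRBRBRRRRBRRBB: Left { 0, 1, 3/2, 13/8, 417/256, 3337/2048, 6675/4096 }, Right { 1669/1024, 835/512, 209/128, 105/64, 53/32, 27/16, 7/4, 2 } so simplest 13351/8192

13351/8192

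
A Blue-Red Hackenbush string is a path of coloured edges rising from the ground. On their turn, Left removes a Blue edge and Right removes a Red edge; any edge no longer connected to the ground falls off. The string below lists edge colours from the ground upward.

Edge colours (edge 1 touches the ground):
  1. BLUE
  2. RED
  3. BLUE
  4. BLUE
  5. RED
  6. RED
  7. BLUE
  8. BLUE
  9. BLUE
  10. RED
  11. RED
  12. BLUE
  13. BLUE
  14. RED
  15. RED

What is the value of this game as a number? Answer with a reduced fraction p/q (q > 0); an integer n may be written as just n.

13209/16384

Build v(s[:k]) for k = 1..15, string s = BLUE RED BLUE BLUE RED RED BLUE BLUE BLUE RED RED BLUE BLUE RED RED.
v_1 [B]  L=[0]  R=[·]  -> 1
v_2 [BR]  L=[0]  R=[1]  -> 1/2
v_3 [BRB]  L=[0 1/2]  R=[1]  -> 3/4
v_4 [BRBB]  L=[0 1/2 3/4]  R=[1]  -> 7/8
v_5 [BRBBR]  L=[0 1/2 3/4]  R=[7/8 1]  -> 13/16
v_6 [BRBBRR]  L=[0 1/2 3/4]  R=[13/16 7/8 1]  -> 25/32
v_7 [BRBBRRB]  L=[0 1/2 3/4 25/32]  R=[13/16 7/8 1]  -> 51/64
v_8 [BRBBRRBB]  L=[0 1/2 3/4 25/32 51/64]  R=[13/16 7/8 1]  -> 103/128
v_9 [BRBBRRBBB]  L=[0 1/2 3/4 25/32 51/64 103/128]  R=[13/16 7/8 1]  -> 207/256
v_10 [BRBBRRBBBR]  L=[0 1/2 3/4 25/32 51/64 103/128]  R=[207/256 13/16 7/8 1]  -> 413/512
v_11 [BRBBRRBBBRR]  L=[0 1/2 3/4 25/32 51/64 103/128]  R=[413/512 207/256 13/16 7/8 1]  -> 825/1024
v_12 [BRBBRRBBBRRB]  L=[0 1/2 3/4 25/32 51/64 103/128 825/1024]  R=[413/512 207/256 13/16 7/8 1]  -> 1651/2048
v_13 [BRBBRRBBBRRBB]  L=[0 1/2 3/4 25/32 51/64 103/128 825/1024 1651/2048]  R=[413/512 207/256 13/16 7/8 1]  -> 3303/4096
v_14 [BRBBRRBBBRRBBR]  L=[0 1/2 3/4 25/32 51/64 103/128 825/1024 1651/2048]  R=[3303/4096 413/512 207/256 13/16 7/8 1]  -> 6605/8192
v_15 [BRBBRRBBBRRBBRR]  L=[0 1/2 3/4 25/32 51/64 103/128 825/1024 1651/2048]  R=[6605/8192 3303/4096 413/512 207/256 13/16 7/8 1]  -> 13209/16384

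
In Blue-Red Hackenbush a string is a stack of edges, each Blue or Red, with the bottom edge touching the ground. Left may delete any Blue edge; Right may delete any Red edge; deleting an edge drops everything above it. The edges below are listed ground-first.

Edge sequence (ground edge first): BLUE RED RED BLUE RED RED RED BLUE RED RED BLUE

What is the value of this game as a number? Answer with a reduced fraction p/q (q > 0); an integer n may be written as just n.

275/1024

1 of 11 · B · max L 0 · min R +∞ — 1
2 of 11 · BR · max L 0 · min R 1 — 1/2
3 of 11 · BRR · max L 0 · min R 1/2 — 1/4
4 of 11 · BRRB · max L 1/4 · min R 1/2 — 3/8
5 of 11 · BRRBR · max L 1/4 · min R 3/8 — 5/16
6 of 11 · BRRBRR · max L 1/4 · min R 5/16 — 9/32
7 of 11 · BRRBRRR · max L 1/4 · min R 9/32 — 17/64
8 of 11 · BRRBRRRB · max L 17/64 · min R 9/32 — 35/128
9 of 11 · BRRBRRRBR · max L 17/64 · min R 35/128 — 69/256
10 of 11 · BRRBRRRBRR · max L 17/64 · min R 69/256 — 137/512
11 of 11 · BRRBRRRBRRB · max L 137/512 · min R 69/256 — 275/1024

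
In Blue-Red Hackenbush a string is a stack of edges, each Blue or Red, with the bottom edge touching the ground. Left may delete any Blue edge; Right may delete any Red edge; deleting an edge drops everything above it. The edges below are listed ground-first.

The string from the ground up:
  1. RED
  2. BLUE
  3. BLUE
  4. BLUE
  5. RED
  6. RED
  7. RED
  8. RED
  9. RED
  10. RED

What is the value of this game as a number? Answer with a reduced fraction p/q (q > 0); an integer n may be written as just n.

1 of 10 · R · max L −∞ · min R 0 -> -1
2 of 10 · RB · max L -1 · min R 0 -> -1/2
3 of 10 · RBB · max L -1/2 · min R 0 -> -1/4
4 of 10 · RBBB · max L -1/4 · min R 0 -> -1/8
5 of 10 · RBBBR · max L -1/4 · min R -1/8 -> -3/16
6 of 10 · RBBBRR · max L -1/4 · min R -3/16 -> -7/32
7 of 10 · RBBBRRR · max L -1/4 · min R -7/32 -> -15/64
8 of 10 · RBBBRRRR · max L -1/4 · min R -15/64 -> -31/128
9 of 10 · RBBBRRRRR · max L -1/4 · min R -31/128 -> -63/256
10 of 10 · RBBBRRRRRR · max L -1/4 · min R -63/256 -> -127/512

-127/512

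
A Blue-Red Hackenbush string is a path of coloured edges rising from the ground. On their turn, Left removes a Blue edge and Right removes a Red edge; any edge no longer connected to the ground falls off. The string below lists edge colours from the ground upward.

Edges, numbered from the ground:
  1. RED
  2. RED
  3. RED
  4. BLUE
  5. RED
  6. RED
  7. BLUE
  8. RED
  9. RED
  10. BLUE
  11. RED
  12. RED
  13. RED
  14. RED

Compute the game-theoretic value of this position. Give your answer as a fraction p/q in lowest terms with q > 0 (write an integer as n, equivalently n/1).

Prefix values for RED RED RED BLUE RED RED BLUE RED RED BLUE RED RED RED RED via {L|R} + simplicity:
1 of 14 · R · max L −∞ · min R 0 -> -1
2 of 14 · RR · max L −∞ · min R -1 -> -2
3 of 14 · RRR · max L −∞ · min R -2 -> -3
4 of 14 · RRRB · max L -3 · min R -2 -> -5/2
5 of 14 · RRRBR · max L -3 · min R -5/2 -> -11/4
6 of 14 · RRRBRR · max L -3 · min R -11/4 -> -23/8
7 of 14 · RRRBRRB · max L -23/8 · min R -11/4 -> -45/16
8 of 14 · RRRBRRBR · max L -23/8 · min R -45/16 -> -91/32
9 of 14 · RRRBRRBRR · max L -23/8 · min R -91/32 -> -183/64
10 of 14 · RRRBRRBRRB · max L -183/64 · min R -91/32 -> -365/128
11 of 14 · RRRBRRBRRBR · max L -183/64 · min R -365/128 -> -731/256
12 of 14 · RRRBRRBRRBRR · max L -183/64 · min R -731/256 -> -1463/512
13 of 14 · RRRBRRBRRBRRR · max L -183/64 · min R -1463/512 -> -2927/1024
14 of 14 · RRRBRRBRRBRRRR · max L -183/64 · min R -2927/1024 -> -5855/2048

-5855/2048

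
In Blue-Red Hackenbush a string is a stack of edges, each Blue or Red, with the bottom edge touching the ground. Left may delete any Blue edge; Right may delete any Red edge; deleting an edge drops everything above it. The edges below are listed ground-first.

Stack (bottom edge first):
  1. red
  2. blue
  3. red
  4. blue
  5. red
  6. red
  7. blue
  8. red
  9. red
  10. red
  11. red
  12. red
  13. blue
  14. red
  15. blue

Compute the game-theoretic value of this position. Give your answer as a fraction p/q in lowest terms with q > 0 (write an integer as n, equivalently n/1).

Prefix values for red blue red blue red red blue red red red red red blue red blue via {L|R} + simplicity:
step 1: add red to get r; options L={ — } R={ 0 } ⇒ -1
step 2: add blue to get rb; options L={ -1 } R={ 0 } ⇒ -1/2
step 3: add red to get rbr; options L={ -1 } R={ -1/2, 0 } ⇒ -3/4
step 4: add blue to get rbrb; options L={ -1, -3/4 } R={ -1/2, 0 } ⇒ -5/8
step 5: add red to get rbrbr; options L={ -1, -3/4 } R={ -5/8, -1/2, 0 } ⇒ -11/16
step 6: add red to get rbrbrr; options L={ -1, -3/4 } R={ -11/16, -5/8, -1/2, 0 } ⇒ -23/32
step 7: add blue to get rbrbrrb; options L={ -1, -3/4, -23/32 } R={ -11/16, -5/8, -1/2, 0 } ⇒ -45/64
step 8: add red to get rbrbrrbr; options L={ -1, -3/4, -23/32 } R={ -45/64, -11/16, -5/8, -1/2, 0 } ⇒ -91/128
step 9: add red to get rbrbrrbrr; options L={ -1, -3/4, -23/32 } R={ -91/128, -45/64, -11/16, -5/8, -1/2, 0 } ⇒ -183/256
step 10: add red to get rbrbrrbrrr; options L={ -1, -3/4, -23/32 } R={ -183/256, -91/128, -45/64, -11/16, -5/8, -1/2, 0 } ⇒ -367/512
step 11: add red to get rbrbrrbrrrr; options L={ -1, -3/4, -23/32 } R={ -367/512, -183/256, -91/128, -45/64, -11/16, -5/8, -1/2, 0 } ⇒ -735/1024
step 12: add red to get rbrbrrbrrrrr; options L={ -1, -3/4, -23/32 } R={ -735/1024, -367/512, -183/256, -91/128, -45/64, -11/16, -5/8, -1/2, 0 } ⇒ -1471/2048
step 13: add blue to get rbrbrrbrrrrrb; options L={ -1, -3/4, -23/32, -1471/2048 } R={ -735/1024, -367/512, -183/256, -91/128, -45/64, -11/16, -5/8, -1/2, 0 } ⇒ -2941/4096
step 14: add red to get rbrbrrbrrrrrbr; options L={ -1, -3/4, -23/32, -1471/2048 } R={ -2941/4096, -735/1024, -367/512, -183/256, -91/128, -45/64, -11/16, -5/8, -1/2, 0 } ⇒ -5883/8192
step 15: add blue to get rbrbrrbrrrrrbrb; options L={ -1, -3/4, -23/32, -1471/2048, -5883/8192 } R={ -2941/4096, -735/1024, -367/512, -183/256, -91/128, -45/64, -11/16, -5/8, -1/2, 0 } ⇒ -11765/16384

-11765/16384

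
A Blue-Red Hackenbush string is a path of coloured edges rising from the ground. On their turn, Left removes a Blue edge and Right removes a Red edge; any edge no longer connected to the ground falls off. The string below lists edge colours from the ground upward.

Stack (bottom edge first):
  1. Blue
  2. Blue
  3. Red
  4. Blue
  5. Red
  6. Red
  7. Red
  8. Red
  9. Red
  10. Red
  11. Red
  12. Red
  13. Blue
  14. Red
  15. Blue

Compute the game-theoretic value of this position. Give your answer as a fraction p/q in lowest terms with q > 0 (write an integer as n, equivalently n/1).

Prefix values for Blue Blue Red Blue Red Red Red Red Red Red Red Red Blue Red Blue via {L|R} + simplicity:
1 of 15 · B · max L 0 · min R +∞ → 1
2 of 15 · BB · max L 1 · min R +∞ → 2
3 of 15 · BBR · max L 1 · min R 2 → 3/2
4 of 15 · BBRB · max L 3/2 · min R 2 → 7/4
5 of 15 · BBRBR · max L 3/2 · min R 7/4 → 13/8
6 of 15 · BBRBRR · max L 3/2 · min R 13/8 → 25/16
7 of 15 · BBRBRRR · max L 3/2 · min R 25/16 → 49/32
8 of 15 · BBRBRRRR · max L 3/2 · min R 49/32 → 97/64
9 of 15 · BBRBRRRRR · max L 3/2 · min R 97/64 → 193/128
10 of 15 · BBRBRRRRRR · max L 3/2 · min R 193/128 → 385/256
11 of 15 · BBRBRRRRRRR · max L 3/2 · min R 385/256 → 769/512
12 of 15 · BBRBRRRRRRRR · max L 3/2 · min R 769/512 → 1537/1024
13 of 15 · BBRBRRRRRRRRB · max L 1537/1024 · min R 769/512 → 3075/2048
14 of 15 · BBRBRRRRRRRRBR · max L 1537/1024 · min R 3075/2048 → 6149/4096
15 of 15 · BBRBRRRRRRRRBRB · max L 6149/4096 · min R 3075/2048 → 12299/8192

12299/8192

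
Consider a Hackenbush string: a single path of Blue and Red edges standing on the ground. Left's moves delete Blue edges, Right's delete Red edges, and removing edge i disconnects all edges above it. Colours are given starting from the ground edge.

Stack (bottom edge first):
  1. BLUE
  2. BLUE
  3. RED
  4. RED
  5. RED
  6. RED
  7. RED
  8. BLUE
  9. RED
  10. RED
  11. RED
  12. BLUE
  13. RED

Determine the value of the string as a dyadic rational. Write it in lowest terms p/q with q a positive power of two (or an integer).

Recurse on prefixes of the 13-edge string BLUE BLUE RED RED RED RED RED BLUE RED RED RED BLUE RED:
1 of 13 · B · max L 0 · min R +∞ gives 1
2 of 13 · BB · max L 1 · min R +∞ gives 2
3 of 13 · BBR · max L 1 · min R 2 gives 3/2
4 of 13 · BBRR · max L 1 · min R 3/2 gives 5/4
5 of 13 · BBRRR · max L 1 · min R 5/4 gives 9/8
6 of 13 · BBRRRR · max L 1 · min R 9/8 gives 17/16
7 of 13 · BBRRRRR · max L 1 · min R 17/16 gives 33/32
8 of 13 · BBRRRRRB · max L 33/32 · min R 17/16 gives 67/64
9 of 13 · BBRRRRRBR · max L 33/32 · min R 67/64 gives 133/128
10 of 13 · BBRRRRRBRR · max L 33/32 · min R 133/128 gives 265/256
11 of 13 · BBRRRRRBRRR · max L 33/32 · min R 265/256 gives 529/512
12 of 13 · BBRRRRRBRRRB · max L 529/512 · min R 265/256 gives 1059/1024
13 of 13 · BBRRRRRBRRRBR · max L 529/512 · min R 1059/1024 gives 2117/2048

2117/2048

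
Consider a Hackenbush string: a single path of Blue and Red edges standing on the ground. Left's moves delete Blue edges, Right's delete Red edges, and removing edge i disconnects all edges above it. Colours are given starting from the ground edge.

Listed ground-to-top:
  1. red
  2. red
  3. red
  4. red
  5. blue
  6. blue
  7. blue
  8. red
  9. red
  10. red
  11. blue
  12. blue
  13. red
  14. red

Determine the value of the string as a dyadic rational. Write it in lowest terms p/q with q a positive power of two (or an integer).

Prefix values for red red red red blue blue blue red red red blue blue red red via {L|R} + simplicity:
r: Left {  }, Right { 0 } → simplest -1
rr: Left {  }, Right { -1; 0 } → simplest -2
rrr: Left {  }, Right { -2; -1; 0 } → simplest -3
rrrr: Left {  }, Right { -3; -2; -1; 0 } → simplest -4
rrrrb: Left { -4 }, Right { -3; -2; -1; 0 } → simplest -7/2
rrrrbb: Left { -4; -7/2 }, Right { -3; -2; -1; 0 } → simplest -13/4
rrrrbbb: Left { -4; -7/2; -13/4 }, Right { -3; -2; -1; 0 } → simplest -25/8
rrrrbbbr: Left { -4; -7/2; -13/4 }, Right { -25/8; -3; -2; -1; 0 } → simplest -51/16
rrrrbbbrr: Left { -4; -7/2; -13/4 }, Right { -51/16; -25/8; -3; -2; -1; 0 } → simplest -103/32
rrrrbbbrrr: Left { -4; -7/2; -13/4 }, Right { -103/32; -51/16; -25/8; -3; -2; -1; 0 } → simplest -207/64
rrrrbbbrrrb: Left { -4; -7/2; -13/4; -207/64 }, Right { -103/32; -51/16; -25/8; -3; -2; -1; 0 } → simplest -413/128
rrrrbbbrrrbb: Left { -4; -7/2; -13/4; -207/64; -413/128 }, Right { -103/32; -51/16; -25/8; -3; -2; -1; 0 } → simplest -825/256
rrrrbbbrrrbbr: Left { -4; -7/2; -13/4; -207/64; -413/128 }, Right { -825/256; -103/32; -51/16; -25/8; -3; -2; -1; 0 } → simplest -1651/512
rrrrbbbrrrbbrr: Left { -4; -7/2; -13/4; -207/64; -413/128 }, Right { -1651/512; -825/256; -103/32; -51/16; -25/8; -3; -2; -1; 0 } → simplest -3303/1024

-3303/1024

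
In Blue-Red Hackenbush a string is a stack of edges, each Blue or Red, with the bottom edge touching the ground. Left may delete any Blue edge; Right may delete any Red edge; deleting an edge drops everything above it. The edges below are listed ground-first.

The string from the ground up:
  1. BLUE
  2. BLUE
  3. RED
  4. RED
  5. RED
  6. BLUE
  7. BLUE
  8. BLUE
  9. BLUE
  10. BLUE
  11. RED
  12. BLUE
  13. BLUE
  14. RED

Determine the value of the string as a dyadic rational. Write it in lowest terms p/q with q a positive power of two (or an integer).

5101/4096

Prefix values for BLUE BLUE RED RED RED BLUE BLUE BLUE BLUE BLUE RED BLUE BLUE RED via {L|R} + simplicity:
B: Left { 0 }, Right {  } gives simplest 1
BB: Left { 0; 1 }, Right {  } gives simplest 2
BBR: Left { 0; 1 }, Right { 2 } gives simplest 3/2
BBRR: Left { 0; 1 }, Right { 3/2; 2 } gives simplest 5/4
BBRRR: Left { 0; 1 }, Right { 5/4; 3/2; 2 } gives simplest 9/8
BBRRRB: Left { 0; 1; 9/8 }, Right { 5/4; 3/2; 2 } gives simplest 19/16
BBRRRBB: Left { 0; 1; 9/8; 19/16 }, Right { 5/4; 3/2; 2 } gives simplest 39/32
BBRRRBBB: Left { 0; 1; 9/8; 19/16; 39/32 }, Right { 5/4; 3/2; 2 } gives simplest 79/64
BBRRRBBBB: Left { 0; 1; 9/8; 19/16; 39/32; 79/64 }, Right { 5/4; 3/2; 2 } gives simplest 159/128
BBRRRBBBBB: Left { 0; 1; 9/8; 19/16; 39/32; 79/64; 159/128 }, Right { 5/4; 3/2; 2 } gives simplest 319/256
BBRRRBBBBBR: Left { 0; 1; 9/8; 19/16; 39/32; 79/64; 159/128 }, Right { 319/256; 5/4; 3/2; 2 } gives simplest 637/512
BBRRRBBBBBRB: Left { 0; 1; 9/8; 19/16; 39/32; 79/64; 159/128; 637/512 }, Right { 319/256; 5/4; 3/2; 2 } gives simplest 1275/1024
BBRRRBBBBBRBB: Left { 0; 1; 9/8; 19/16; 39/32; 79/64; 159/128; 637/512; 1275/1024 }, Right { 319/256; 5/4; 3/2; 2 } gives simplest 2551/2048
BBRRRBBBBBRBBR: Left { 0; 1; 9/8; 19/16; 39/32; 79/64; 159/128; 637/512; 1275/1024 }, Right { 2551/2048; 319/256; 5/4; 3/2; 2 } gives simplest 5101/4096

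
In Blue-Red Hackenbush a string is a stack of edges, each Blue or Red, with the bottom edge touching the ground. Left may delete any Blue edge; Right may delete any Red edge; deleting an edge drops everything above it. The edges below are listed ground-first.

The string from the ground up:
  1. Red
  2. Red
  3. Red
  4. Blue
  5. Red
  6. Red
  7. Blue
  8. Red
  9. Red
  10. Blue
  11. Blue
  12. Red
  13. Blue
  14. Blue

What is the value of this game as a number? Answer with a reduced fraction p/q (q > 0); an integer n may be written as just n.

Prefix values for Red Red Red Blue Red Red Blue Red Red Blue Blue Red Blue Blue via {L|R} + simplicity:
edge 1 of 14 (Red): {  | 0 } so -1
edge 2 of 14 (Red): {  | -1 0 } so -2
edge 3 of 14 (Red): {  | -2 -1 0 } so -3
edge 4 of 14 (Blue): { -3 | -2 -1 0 } so -5/2
edge 5 of 14 (Red): { -3 | -5/2 -2 -1 0 } so -11/4
edge 6 of 14 (Red): { -3 | -11/4 -5/2 -2 -1 0 } so -23/8
edge 7 of 14 (Blue): { -3 -23/8 | -11/4 -5/2 -2 -1 0 } so -45/16
edge 8 of 14 (Red): { -3 -23/8 | -45/16 -11/4 -5/2 -2 -1 0 } so -91/32
edge 9 of 14 (Red): { -3 -23/8 | -91/32 -45/16 -11/4 -5/2 -2 -1 0 } so -183/64
edge 10 of 14 (Blue): { -3 -23/8 -183/64 | -91/32 -45/16 -11/4 -5/2 -2 -1 0 } so -365/128
edge 11 of 14 (Blue): { -3 -23/8 -183/64 -365/128 | -91/32 -45/16 -11/4 -5/2 -2 -1 0 } so -729/256
edge 12 of 14 (Red): { -3 -23/8 -183/64 -365/128 | -729/256 -91/32 -45/16 -11/4 -5/2 -2 -1 0 } so -1459/512
edge 13 of 14 (Blue): { -3 -23/8 -183/64 -365/128 -1459/512 | -729/256 -91/32 -45/16 -11/4 -5/2 -2 -1 0 } so -2917/1024
edge 14 of 14 (Blue): { -3 -23/8 -183/64 -365/128 -1459/512 -2917/1024 | -729/256 -91/32 -45/16 -11/4 -5/2 -2 -1 0 } so -5833/2048

-5833/2048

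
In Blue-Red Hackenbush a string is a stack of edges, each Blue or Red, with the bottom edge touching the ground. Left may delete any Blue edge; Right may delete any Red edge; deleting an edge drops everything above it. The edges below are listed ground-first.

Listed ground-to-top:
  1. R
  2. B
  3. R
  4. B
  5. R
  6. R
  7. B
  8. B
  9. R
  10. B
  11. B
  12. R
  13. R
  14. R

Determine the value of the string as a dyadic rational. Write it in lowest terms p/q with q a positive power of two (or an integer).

Recurse on prefixes of the 14-edge string R B R B R R B B R B B R R R:
v(R) = { · | 0 } → -1
v(RB) = { -1 | 0 } → -1/2
v(RBR) = { -1 | -1/2, 0 } → -3/4
v(RBRB) = { -1, -3/4 | -1/2, 0 } → -5/8
v(RBRBR) = { -1, -3/4 | -5/8, -1/2, 0 } → -11/16
v(RBRBRR) = { -1, -3/4 | -11/16, -5/8, -1/2, 0 } → -23/32
v(RBRBRRB) = { -1, -3/4, -23/32 | -11/16, -5/8, -1/2, 0 } → -45/64
v(RBRBRRBB) = { -1, -3/4, -23/32, -45/64 | -11/16, -5/8, -1/2, 0 } → -89/128
v(RBRBRRBBR) = { -1, -3/4, -23/32, -45/64 | -89/128, -11/16, -5/8, -1/2, 0 } → -179/256
v(RBRBRRBBRB) = { -1, -3/4, -23/32, -45/64, -179/256 | -89/128, -11/16, -5/8, -1/2, 0 } → -357/512
v(RBRBRRBBRBB) = { -1, -3/4, -23/32, -45/64, -179/256, -357/512 | -89/128, -11/16, -5/8, -1/2, 0 } → -713/1024
v(RBRBRRBBRBBR) = { -1, -3/4, -23/32, -45/64, -179/256, -357/512 | -713/1024, -89/128, -11/16, -5/8, -1/2, 0 } → -1427/2048
v(RBRBRRBBRBBRR) = { -1, -3/4, -23/32, -45/64, -179/256, -357/512 | -1427/2048, -713/1024, -89/128, -11/16, -5/8, -1/2, 0 } → -2855/4096
v(RBRBRRBBRBBRRR) = { -1, -3/4, -23/32, -45/64, -179/256, -357/512 | -2855/4096, -1427/2048, -713/1024, -89/128, -11/16, -5/8, -1/2, 0 } → -5711/8192

-5711/8192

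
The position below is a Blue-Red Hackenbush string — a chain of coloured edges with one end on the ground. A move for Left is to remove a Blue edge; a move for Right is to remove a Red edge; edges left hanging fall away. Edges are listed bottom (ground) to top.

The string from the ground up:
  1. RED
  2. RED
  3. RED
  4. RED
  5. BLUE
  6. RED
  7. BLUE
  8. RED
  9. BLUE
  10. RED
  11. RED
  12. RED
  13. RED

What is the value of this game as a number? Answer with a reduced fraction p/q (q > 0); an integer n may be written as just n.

-1887/512

Recurse on prefixes of the 13-edge string RED RED RED RED BLUE RED BLUE RED BLUE RED RED RED RED:
1 of 13 · R · max L −∞ · min R 0 => -1
2 of 13 · RR · max L −∞ · min R -1 => -2
3 of 13 · RRR · max L −∞ · min R -2 => -3
4 of 13 · RRRR · max L −∞ · min R -3 => -4
5 of 13 · RRRRB · max L -4 · min R -3 => -7/2
6 of 13 · RRRRBR · max L -4 · min R -7/2 => -15/4
7 of 13 · RRRRBRB · max L -15/4 · min R -7/2 => -29/8
8 of 13 · RRRRBRBR · max L -15/4 · min R -29/8 => -59/16
9 of 13 · RRRRBRBRB · max L -59/16 · min R -29/8 => -117/32
10 of 13 · RRRRBRBRBR · max L -59/16 · min R -117/32 => -235/64
11 of 13 · RRRRBRBRBRR · max L -59/16 · min R -235/64 => -471/128
12 of 13 · RRRRBRBRBRRR · max L -59/16 · min R -471/128 => -943/256
13 of 13 · RRRRBRBRBRRRR · max L -59/16 · min R -943/256 => -1887/512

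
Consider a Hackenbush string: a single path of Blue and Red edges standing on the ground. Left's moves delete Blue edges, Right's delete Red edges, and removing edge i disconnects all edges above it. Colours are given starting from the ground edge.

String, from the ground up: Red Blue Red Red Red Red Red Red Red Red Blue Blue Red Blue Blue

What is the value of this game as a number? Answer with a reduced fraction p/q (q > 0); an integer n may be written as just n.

Build v(s[:k]) for k = 1..15, string s = Red Blue Red Red Red Red Red Red Red Red Blue Blue Red Blue Blue.
1 of 15 · R · max L −∞ · min R 0 -> -1
2 of 15 · RB · max L -1 · min R 0 -> -1/2
3 of 15 · RBR · max L -1 · min R -1/2 -> -3/4
4 of 15 · RBRR · max L -1 · min R -3/4 -> -7/8
5 of 15 · RBRRR · max L -1 · min R -7/8 -> -15/16
6 of 15 · RBRRRR · max L -1 · min R -15/16 -> -31/32
7 of 15 · RBRRRRR · max L -1 · min R -31/32 -> -63/64
8 of 15 · RBRRRRRR · max L -1 · min R -63/64 -> -127/128
9 of 15 · RBRRRRRRR · max L -1 · min R -127/128 -> -255/256
10 of 15 · RBRRRRRRRR · max L -1 · min R -255/256 -> -511/512
11 of 15 · RBRRRRRRRRB · max L -511/512 · min R -255/256 -> -1021/1024
12 of 15 · RBRRRRRRRRBB · max L -1021/1024 · min R -255/256 -> -2041/2048
13 of 15 · RBRRRRRRRRBBR · max L -1021/1024 · min R -2041/2048 -> -4083/4096
14 of 15 · RBRRRRRRRRBBRB · max L -4083/4096 · min R -2041/2048 -> -8165/8192
15 of 15 · RBRRRRRRRRBBRBB · max L -8165/8192 · min R -2041/2048 -> -16329/16384

-16329/16384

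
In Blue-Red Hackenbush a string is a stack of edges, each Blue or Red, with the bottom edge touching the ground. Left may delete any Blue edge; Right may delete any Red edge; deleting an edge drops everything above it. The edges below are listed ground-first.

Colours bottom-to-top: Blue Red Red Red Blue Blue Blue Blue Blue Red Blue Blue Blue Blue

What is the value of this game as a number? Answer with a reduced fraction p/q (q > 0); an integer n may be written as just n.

Build val(s[:k]) for k = 1..14, string s = Blue Red Red Red Blue Blue Blue Blue Blue Red Blue Blue Blue Blue.
step 1: add Blue to get B; options L={ 0 } R={ · } -> 1
step 2: add Red to get BR; options L={ 0 } R={ 1 } -> 1/2
step 3: add Red to get BRR; options L={ 0 } R={ 1/2,1 } -> 1/4
step 4: add Red to get BRRR; options L={ 0 } R={ 1/4,1/2,1 } -> 1/8
step 5: add Blue to get BRRRB; options L={ 0,1/8 } R={ 1/4,1/2,1 } -> 3/16
step 6: add Blue to get BRRRBB; options L={ 0,1/8,3/16 } R={ 1/4,1/2,1 } -> 7/32
step 7: add Blue to get BRRRBBB; options L={ 0,1/8,3/16,7/32 } R={ 1/4,1/2,1 } -> 15/64
step 8: add Blue to get BRRRBBBB; options L={ 0,1/8,3/16,7/32,15/64 } R={ 1/4,1/2,1 } -> 31/128
step 9: add Blue to get BRRRBBBBB; options L={ 0,1/8,3/16,7/32,15/64,31/128 } R={ 1/4,1/2,1 } -> 63/256
step 10: add Red to get BRRRBBBBBR; options L={ 0,1/8,3/16,7/32,15/64,31/128 } R={ 63/256,1/4,1/2,1 } -> 125/512
step 11: add Blue to get BRRRBBBBBRB; options L={ 0,1/8,3/16,7/32,15/64,31/128,125/512 } R={ 63/256,1/4,1/2,1 } -> 251/1024
step 12: add Blue to get BRRRBBBBBRBB; options L={ 0,1/8,3/16,7/32,15/64,31/128,125/512,251/1024 } R={ 63/256,1/4,1/2,1 } -> 503/2048
step 13: add Blue to get BRRRBBBBBRBBB; options L={ 0,1/8,3/16,7/32,15/64,31/128,125/512,251/1024,503/2048 } R={ 63/256,1/4,1/2,1 } -> 1007/4096
step 14: add Blue to get BRRRBBBBBRBBBB; options L={ 0,1/8,3/16,7/32,15/64,31/128,125/512,251/1024,503/2048,1007/4096 } R={ 63/256,1/4,1/2,1 } -> 2015/8192

2015/8192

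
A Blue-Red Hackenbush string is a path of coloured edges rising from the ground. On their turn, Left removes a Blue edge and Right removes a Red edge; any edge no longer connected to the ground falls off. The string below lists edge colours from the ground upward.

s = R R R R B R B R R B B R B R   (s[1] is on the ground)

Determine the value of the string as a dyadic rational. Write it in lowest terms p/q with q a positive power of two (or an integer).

-3787/1024

R: Left { ∅ }, Right { 0 } so simplest -1
RR: Left { ∅ }, Right { -1,0 } so simplest -2
RRR: Left { ∅ }, Right { -2,-1,0 } so simplest -3
RRRR: Left { ∅ }, Right { -3,-2,-1,0 } so simplest -4
RRRRB: Left { -4 }, Right { -3,-2,-1,0 } so simplest -7/2
RRRRBR: Left { -4 }, Right { -7/2,-3,-2,-1,0 } so simplest -15/4
RRRRBRB: Left { -4,-15/4 }, Right { -7/2,-3,-2,-1,0 } so simplest -29/8
RRRRBRBR: Left { -4,-15/4 }, Right { -29/8,-7/2,-3,-2,-1,0 } so simplest -59/16
RRRRBRBRR: Left { -4,-15/4 }, Right { -59/16,-29/8,-7/2,-3,-2,-1,0 } so simplest -119/32
RRRRBRBRRB: Left { -4,-15/4,-119/32 }, Right { -59/16,-29/8,-7/2,-3,-2,-1,0 } so simplest -237/64
RRRRBRBRRBB: Left { -4,-15/4,-119/32,-237/64 }, Right { -59/16,-29/8,-7/2,-3,-2,-1,0 } so simplest -473/128
RRRRBRBRRBBR: Left { -4,-15/4,-119/32,-237/64 }, Right { -473/128,-59/16,-29/8,-7/2,-3,-2,-1,0 } so simplest -947/256
RRRRBRBRRBBRB: Left { -4,-15/4,-119/32,-237/64,-947/256 }, Right { -473/128,-59/16,-29/8,-7/2,-3,-2,-1,0 } so simplest -1893/512
RRRRBRBRRBBRBR: Left { -4,-15/4,-119/32,-237/64,-947/256 }, Right { -1893/512,-473/128,-59/16,-29/8,-7/2,-3,-2,-1,0 } so simplest -3787/1024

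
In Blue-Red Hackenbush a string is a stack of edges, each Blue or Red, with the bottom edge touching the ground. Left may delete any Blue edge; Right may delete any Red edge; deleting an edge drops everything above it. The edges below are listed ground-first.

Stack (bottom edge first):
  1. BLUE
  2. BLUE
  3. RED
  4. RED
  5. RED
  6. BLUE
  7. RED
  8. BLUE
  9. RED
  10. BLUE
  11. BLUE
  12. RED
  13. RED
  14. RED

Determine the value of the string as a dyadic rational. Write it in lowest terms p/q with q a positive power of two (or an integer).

4785/4096

value_1 [B]  L=[0]  R=[none]  -> 1
value_2 [BB]  L=[0, 1]  R=[none]  -> 2
value_3 [BBR]  L=[0, 1]  R=[2]  -> 3/2
value_4 [BBRR]  L=[0, 1]  R=[3/2, 2]  -> 5/4
value_5 [BBRRR]  L=[0, 1]  R=[5/4, 3/2, 2]  -> 9/8
value_6 [BBRRRB]  L=[0, 1, 9/8]  R=[5/4, 3/2, 2]  -> 19/16
value_7 [BBRRRBR]  L=[0, 1, 9/8]  R=[19/16, 5/4, 3/2, 2]  -> 37/32
value_8 [BBRRRBRB]  L=[0, 1, 9/8, 37/32]  R=[19/16, 5/4, 3/2, 2]  -> 75/64
value_9 [BBRRRBRBR]  L=[0, 1, 9/8, 37/32]  R=[75/64, 19/16, 5/4, 3/2, 2]  -> 149/128
value_10 [BBRRRBRBRB]  L=[0, 1, 9/8, 37/32, 149/128]  R=[75/64, 19/16, 5/4, 3/2, 2]  -> 299/256
value_11 [BBRRRBRBRBB]  L=[0, 1, 9/8, 37/32, 149/128, 299/256]  R=[75/64, 19/16, 5/4, 3/2, 2]  -> 599/512
value_12 [BBRRRBRBRBBR]  L=[0, 1, 9/8, 37/32, 149/128, 299/256]  R=[599/512, 75/64, 19/16, 5/4, 3/2, 2]  -> 1197/1024
value_13 [BBRRRBRBRBBRR]  L=[0, 1, 9/8, 37/32, 149/128, 299/256]  R=[1197/1024, 599/512, 75/64, 19/16, 5/4, 3/2, 2]  -> 2393/2048
value_14 [BBRRRBRBRBBRRR]  L=[0, 1, 9/8, 37/32, 149/128, 299/256]  R=[2393/2048, 1197/1024, 599/512, 75/64, 19/16, 5/4, 3/2, 2]  -> 4785/4096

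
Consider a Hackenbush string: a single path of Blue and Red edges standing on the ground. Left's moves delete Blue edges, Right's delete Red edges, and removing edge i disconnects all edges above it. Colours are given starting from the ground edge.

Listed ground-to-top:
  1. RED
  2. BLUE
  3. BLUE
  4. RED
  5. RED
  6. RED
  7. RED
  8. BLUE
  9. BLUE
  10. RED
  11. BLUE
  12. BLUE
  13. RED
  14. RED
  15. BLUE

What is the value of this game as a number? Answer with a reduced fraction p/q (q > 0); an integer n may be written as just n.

-7757/16384

R: Left { (no moves) }, Right { 0 } → simplest -1
RB: Left { -1 }, Right { 0 } → simplest -1/2
RBB: Left { -1; -1/2 }, Right { 0 } → simplest -1/4
RBBR: Left { -1; -1/2 }, Right { -1/4; 0 } → simplest -3/8
RBBRR: Left { -1; -1/2 }, Right { -3/8; -1/4; 0 } → simplest -7/16
RBBRRR: Left { -1; -1/2 }, Right { -7/16; -3/8; -1/4; 0 } → simplest -15/32
RBBRRRR: Left { -1; -1/2 }, Right { -15/32; -7/16; -3/8; -1/4; 0 } → simplest -31/64
RBBRRRRB: Left { -1; -1/2; -31/64 }, Right { -15/32; -7/16; -3/8; -1/4; 0 } → simplest -61/128
RBBRRRRBB: Left { -1; -1/2; -31/64; -61/128 }, Right { -15/32; -7/16; -3/8; -1/4; 0 } → simplest -121/256
RBBRRRRBBR: Left { -1; -1/2; -31/64; -61/128 }, Right { -121/256; -15/32; -7/16; -3/8; -1/4; 0 } → simplest -243/512
RBBRRRRBBRB: Left { -1; -1/2; -31/64; -61/128; -243/512 }, Right { -121/256; -15/32; -7/16; -3/8; -1/4; 0 } → simplest -485/1024
RBBRRRRBBRBB: Left { -1; -1/2; -31/64; -61/128; -243/512; -485/1024 }, Right { -121/256; -15/32; -7/16; -3/8; -1/4; 0 } → simplest -969/2048
RBBRRRRBBRBBR: Left { -1; -1/2; -31/64; -61/128; -243/512; -485/1024 }, Right { -969/2048; -121/256; -15/32; -7/16; -3/8; -1/4; 0 } → simplest -1939/4096
RBBRRRRBBRBBRR: Left { -1; -1/2; -31/64; -61/128; -243/512; -485/1024 }, Right { -1939/4096; -969/2048; -121/256; -15/32; -7/16; -3/8; -1/4; 0 } → simplest -3879/8192
RBBRRRRBBRBBRRB: Left { -1; -1/2; -31/64; -61/128; -243/512; -485/1024; -3879/8192 }, Right { -1939/4096; -969/2048; -121/256; -15/32; -7/16; -3/8; -1/4; 0 } → simplest -7757/16384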